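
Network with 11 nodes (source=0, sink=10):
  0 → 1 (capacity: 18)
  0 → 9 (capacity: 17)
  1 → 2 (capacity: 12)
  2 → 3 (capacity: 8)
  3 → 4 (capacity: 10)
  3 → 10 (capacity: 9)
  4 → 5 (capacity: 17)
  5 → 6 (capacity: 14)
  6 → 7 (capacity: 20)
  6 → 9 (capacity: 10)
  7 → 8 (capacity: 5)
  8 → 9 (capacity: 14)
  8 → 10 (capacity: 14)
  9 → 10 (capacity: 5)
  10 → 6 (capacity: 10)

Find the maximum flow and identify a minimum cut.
Max flow = 13, Min cut edges: (2,3), (9,10)

Maximum flow: 13
Minimum cut: (2,3), (9,10)
Partition: S = [0, 1, 2, 9], T = [3, 4, 5, 6, 7, 8, 10]

Max-flow min-cut theorem verified: both equal 13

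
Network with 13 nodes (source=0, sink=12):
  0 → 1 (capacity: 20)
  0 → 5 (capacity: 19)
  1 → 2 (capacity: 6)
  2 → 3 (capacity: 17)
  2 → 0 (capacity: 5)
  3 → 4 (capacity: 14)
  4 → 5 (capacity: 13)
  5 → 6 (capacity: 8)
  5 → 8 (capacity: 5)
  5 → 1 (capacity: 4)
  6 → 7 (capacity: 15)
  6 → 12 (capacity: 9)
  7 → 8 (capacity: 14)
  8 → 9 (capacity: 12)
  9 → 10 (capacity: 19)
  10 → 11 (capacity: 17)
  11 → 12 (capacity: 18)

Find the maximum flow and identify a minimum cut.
Max flow = 13, Min cut edges: (5,6), (5,8)

Maximum flow: 13
Minimum cut: (5,6), (5,8)
Partition: S = [0, 1, 2, 3, 4, 5], T = [6, 7, 8, 9, 10, 11, 12]

Max-flow min-cut theorem verified: both equal 13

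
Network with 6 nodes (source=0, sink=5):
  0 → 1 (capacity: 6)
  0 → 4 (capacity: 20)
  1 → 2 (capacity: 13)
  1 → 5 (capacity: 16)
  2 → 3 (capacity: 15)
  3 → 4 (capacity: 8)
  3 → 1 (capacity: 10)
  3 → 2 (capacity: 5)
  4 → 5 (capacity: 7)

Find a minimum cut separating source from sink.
Min cut value = 13, edges: (0,1), (4,5)

Min cut value: 13
Partition: S = [0, 4], T = [1, 2, 3, 5]
Cut edges: (0,1), (4,5)

By max-flow min-cut theorem, max flow = min cut = 13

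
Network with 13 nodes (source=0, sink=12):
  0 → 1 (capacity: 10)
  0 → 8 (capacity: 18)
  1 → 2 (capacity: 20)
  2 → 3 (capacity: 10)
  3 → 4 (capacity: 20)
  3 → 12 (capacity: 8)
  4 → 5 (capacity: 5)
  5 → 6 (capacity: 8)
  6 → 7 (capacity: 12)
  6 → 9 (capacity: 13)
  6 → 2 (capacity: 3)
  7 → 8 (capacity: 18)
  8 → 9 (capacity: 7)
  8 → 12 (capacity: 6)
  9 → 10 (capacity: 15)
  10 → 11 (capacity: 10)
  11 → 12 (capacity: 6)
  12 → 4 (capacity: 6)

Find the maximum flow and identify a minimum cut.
Max flow = 20, Min cut edges: (3,12), (8,12), (11,12)

Maximum flow: 20
Minimum cut: (3,12), (8,12), (11,12)
Partition: S = [0, 1, 2, 3, 4, 5, 6, 7, 8, 9, 10, 11], T = [12]

Max-flow min-cut theorem verified: both equal 20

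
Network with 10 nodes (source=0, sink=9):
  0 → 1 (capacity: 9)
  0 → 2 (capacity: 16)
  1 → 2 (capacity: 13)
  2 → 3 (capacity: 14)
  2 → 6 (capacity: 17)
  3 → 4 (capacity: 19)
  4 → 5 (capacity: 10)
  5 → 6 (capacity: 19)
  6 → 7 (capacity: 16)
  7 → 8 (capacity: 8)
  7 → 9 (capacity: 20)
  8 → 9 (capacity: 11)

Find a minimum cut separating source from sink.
Min cut value = 16, edges: (6,7)

Min cut value: 16
Partition: S = [0, 1, 2, 3, 4, 5, 6], T = [7, 8, 9]
Cut edges: (6,7)

By max-flow min-cut theorem, max flow = min cut = 16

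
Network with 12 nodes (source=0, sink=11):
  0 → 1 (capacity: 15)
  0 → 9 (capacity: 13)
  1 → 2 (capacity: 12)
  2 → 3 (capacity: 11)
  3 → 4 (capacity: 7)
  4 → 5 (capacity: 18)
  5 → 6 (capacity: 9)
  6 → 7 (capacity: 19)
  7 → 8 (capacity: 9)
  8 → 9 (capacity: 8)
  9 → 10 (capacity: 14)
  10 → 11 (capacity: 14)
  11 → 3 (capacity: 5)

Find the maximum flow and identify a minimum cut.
Max flow = 14, Min cut edges: (10,11)

Maximum flow: 14
Minimum cut: (10,11)
Partition: S = [0, 1, 2, 3, 4, 5, 6, 7, 8, 9, 10], T = [11]

Max-flow min-cut theorem verified: both equal 14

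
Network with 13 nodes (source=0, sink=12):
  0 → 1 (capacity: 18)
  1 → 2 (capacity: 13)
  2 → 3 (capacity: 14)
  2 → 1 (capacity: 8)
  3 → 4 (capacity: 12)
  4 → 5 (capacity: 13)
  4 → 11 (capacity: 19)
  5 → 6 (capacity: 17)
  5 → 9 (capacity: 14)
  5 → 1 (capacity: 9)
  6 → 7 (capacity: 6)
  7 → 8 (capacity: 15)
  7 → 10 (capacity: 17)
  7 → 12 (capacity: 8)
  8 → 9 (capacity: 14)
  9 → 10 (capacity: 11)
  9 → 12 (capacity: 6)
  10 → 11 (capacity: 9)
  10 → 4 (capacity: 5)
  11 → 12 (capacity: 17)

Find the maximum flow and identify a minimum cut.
Max flow = 12, Min cut edges: (3,4)

Maximum flow: 12
Minimum cut: (3,4)
Partition: S = [0, 1, 2, 3], T = [4, 5, 6, 7, 8, 9, 10, 11, 12]

Max-flow min-cut theorem verified: both equal 12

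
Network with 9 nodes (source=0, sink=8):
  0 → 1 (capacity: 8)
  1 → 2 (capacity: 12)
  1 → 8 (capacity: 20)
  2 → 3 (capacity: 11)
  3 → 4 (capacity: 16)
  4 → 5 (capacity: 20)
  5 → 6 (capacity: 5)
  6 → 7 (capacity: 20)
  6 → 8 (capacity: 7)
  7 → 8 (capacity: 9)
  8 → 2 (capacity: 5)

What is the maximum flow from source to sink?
Maximum flow = 8

Max flow: 8

Flow assignment:
  0 → 1: 8/8
  1 → 8: 8/20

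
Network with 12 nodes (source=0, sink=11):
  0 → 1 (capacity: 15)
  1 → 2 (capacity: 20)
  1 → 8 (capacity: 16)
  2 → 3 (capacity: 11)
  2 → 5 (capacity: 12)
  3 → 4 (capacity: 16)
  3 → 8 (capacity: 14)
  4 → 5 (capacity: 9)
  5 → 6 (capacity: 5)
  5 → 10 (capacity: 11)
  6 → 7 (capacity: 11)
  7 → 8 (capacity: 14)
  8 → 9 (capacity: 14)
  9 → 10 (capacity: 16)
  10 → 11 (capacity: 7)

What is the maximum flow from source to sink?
Maximum flow = 7

Max flow: 7

Flow assignment:
  0 → 1: 7/15
  1 → 2: 7/20
  2 → 5: 7/12
  5 → 10: 7/11
  10 → 11: 7/7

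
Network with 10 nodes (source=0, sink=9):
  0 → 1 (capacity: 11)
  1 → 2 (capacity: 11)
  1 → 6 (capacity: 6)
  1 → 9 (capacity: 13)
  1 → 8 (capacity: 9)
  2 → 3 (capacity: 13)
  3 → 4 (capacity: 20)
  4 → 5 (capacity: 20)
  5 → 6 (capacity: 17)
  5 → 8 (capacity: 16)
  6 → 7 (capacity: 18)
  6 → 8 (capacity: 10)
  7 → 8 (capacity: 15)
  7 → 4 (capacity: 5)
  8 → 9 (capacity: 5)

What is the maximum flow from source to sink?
Maximum flow = 11

Max flow: 11

Flow assignment:
  0 → 1: 11/11
  1 → 9: 11/13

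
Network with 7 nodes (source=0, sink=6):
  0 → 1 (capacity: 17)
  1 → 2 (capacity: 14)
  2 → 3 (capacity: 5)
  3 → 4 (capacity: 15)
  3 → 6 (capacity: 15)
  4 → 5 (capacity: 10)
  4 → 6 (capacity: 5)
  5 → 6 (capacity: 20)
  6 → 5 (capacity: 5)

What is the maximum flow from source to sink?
Maximum flow = 5

Max flow: 5

Flow assignment:
  0 → 1: 5/17
  1 → 2: 5/14
  2 → 3: 5/5
  3 → 6: 5/15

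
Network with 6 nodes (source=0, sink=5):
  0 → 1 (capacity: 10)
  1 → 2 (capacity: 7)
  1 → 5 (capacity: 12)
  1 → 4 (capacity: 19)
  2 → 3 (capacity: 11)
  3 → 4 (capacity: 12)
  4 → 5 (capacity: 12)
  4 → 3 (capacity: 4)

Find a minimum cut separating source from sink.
Min cut value = 10, edges: (0,1)

Min cut value: 10
Partition: S = [0], T = [1, 2, 3, 4, 5]
Cut edges: (0,1)

By max-flow min-cut theorem, max flow = min cut = 10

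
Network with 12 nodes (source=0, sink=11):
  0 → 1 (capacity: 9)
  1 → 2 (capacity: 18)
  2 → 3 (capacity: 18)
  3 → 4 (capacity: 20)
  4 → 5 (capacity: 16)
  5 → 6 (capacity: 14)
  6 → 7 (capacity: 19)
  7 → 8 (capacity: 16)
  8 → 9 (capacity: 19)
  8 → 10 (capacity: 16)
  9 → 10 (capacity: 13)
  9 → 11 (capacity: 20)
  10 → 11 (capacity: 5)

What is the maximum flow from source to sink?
Maximum flow = 9

Max flow: 9

Flow assignment:
  0 → 1: 9/9
  1 → 2: 9/18
  2 → 3: 9/18
  3 → 4: 9/20
  4 → 5: 9/16
  5 → 6: 9/14
  6 → 7: 9/19
  7 → 8: 9/16
  8 → 9: 9/19
  9 → 11: 9/20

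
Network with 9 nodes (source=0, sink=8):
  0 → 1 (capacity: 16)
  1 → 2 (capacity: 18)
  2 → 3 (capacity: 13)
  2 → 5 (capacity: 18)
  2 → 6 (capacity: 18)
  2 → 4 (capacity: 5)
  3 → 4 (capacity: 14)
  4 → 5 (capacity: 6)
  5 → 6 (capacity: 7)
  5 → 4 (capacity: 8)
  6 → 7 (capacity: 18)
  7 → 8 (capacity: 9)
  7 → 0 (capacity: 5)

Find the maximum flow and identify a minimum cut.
Max flow = 9, Min cut edges: (7,8)

Maximum flow: 9
Minimum cut: (7,8)
Partition: S = [0, 1, 2, 3, 4, 5, 6, 7], T = [8]

Max-flow min-cut theorem verified: both equal 9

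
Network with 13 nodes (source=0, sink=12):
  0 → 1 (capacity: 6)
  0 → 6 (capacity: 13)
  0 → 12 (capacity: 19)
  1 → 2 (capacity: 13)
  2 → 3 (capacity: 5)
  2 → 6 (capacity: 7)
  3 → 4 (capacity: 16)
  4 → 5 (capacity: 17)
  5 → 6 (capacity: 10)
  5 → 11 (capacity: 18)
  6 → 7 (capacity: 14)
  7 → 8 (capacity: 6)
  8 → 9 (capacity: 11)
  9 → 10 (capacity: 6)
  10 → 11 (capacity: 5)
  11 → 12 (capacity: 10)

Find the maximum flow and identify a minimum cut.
Max flow = 29, Min cut edges: (0,12), (11,12)

Maximum flow: 29
Minimum cut: (0,12), (11,12)
Partition: S = [0, 1, 2, 3, 4, 5, 6, 7, 8, 9, 10, 11], T = [12]

Max-flow min-cut theorem verified: both equal 29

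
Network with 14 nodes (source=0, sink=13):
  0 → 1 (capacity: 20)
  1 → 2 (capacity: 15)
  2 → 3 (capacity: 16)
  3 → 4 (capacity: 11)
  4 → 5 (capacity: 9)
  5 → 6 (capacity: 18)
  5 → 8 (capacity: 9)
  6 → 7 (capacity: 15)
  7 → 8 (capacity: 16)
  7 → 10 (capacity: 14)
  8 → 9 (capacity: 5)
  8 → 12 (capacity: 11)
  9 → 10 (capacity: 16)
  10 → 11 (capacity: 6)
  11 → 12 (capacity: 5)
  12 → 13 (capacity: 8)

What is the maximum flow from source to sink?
Maximum flow = 8

Max flow: 8

Flow assignment:
  0 → 1: 8/20
  1 → 2: 8/15
  2 → 3: 8/16
  3 → 4: 8/11
  4 → 5: 8/9
  5 → 8: 8/9
  8 → 12: 8/11
  12 → 13: 8/8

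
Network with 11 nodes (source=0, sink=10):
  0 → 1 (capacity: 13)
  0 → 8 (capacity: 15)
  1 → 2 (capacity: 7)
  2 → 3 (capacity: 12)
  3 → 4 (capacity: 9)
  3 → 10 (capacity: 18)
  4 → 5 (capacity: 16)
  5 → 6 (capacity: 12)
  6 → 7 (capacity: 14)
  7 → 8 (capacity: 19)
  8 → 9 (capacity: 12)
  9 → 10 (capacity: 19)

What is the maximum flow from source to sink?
Maximum flow = 19

Max flow: 19

Flow assignment:
  0 → 1: 7/13
  0 → 8: 12/15
  1 → 2: 7/7
  2 → 3: 7/12
  3 → 10: 7/18
  8 → 9: 12/12
  9 → 10: 12/19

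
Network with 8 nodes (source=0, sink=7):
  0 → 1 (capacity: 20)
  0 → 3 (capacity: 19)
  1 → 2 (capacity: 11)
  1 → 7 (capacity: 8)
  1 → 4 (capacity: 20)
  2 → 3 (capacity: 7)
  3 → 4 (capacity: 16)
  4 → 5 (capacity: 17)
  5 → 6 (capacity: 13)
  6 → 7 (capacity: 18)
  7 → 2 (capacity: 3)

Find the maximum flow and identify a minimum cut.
Max flow = 21, Min cut edges: (1,7), (5,6)

Maximum flow: 21
Minimum cut: (1,7), (5,6)
Partition: S = [0, 1, 2, 3, 4, 5], T = [6, 7]

Max-flow min-cut theorem verified: both equal 21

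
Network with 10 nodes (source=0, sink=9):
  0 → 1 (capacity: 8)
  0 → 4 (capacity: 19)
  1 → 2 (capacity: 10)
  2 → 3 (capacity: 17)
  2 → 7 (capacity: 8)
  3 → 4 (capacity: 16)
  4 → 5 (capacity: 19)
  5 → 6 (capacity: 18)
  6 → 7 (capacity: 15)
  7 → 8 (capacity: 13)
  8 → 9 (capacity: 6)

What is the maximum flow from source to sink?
Maximum flow = 6

Max flow: 6

Flow assignment:
  0 → 4: 6/19
  4 → 5: 6/19
  5 → 6: 6/18
  6 → 7: 6/15
  7 → 8: 6/13
  8 → 9: 6/6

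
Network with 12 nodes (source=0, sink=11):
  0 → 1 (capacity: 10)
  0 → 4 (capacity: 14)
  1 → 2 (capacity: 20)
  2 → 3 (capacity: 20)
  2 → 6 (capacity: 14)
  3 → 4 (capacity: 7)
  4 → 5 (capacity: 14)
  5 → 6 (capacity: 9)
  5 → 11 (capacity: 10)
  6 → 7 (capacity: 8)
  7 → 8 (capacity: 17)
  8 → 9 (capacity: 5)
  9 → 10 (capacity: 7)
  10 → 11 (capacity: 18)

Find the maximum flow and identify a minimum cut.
Max flow = 15, Min cut edges: (5,11), (8,9)

Maximum flow: 15
Minimum cut: (5,11), (8,9)
Partition: S = [0, 1, 2, 3, 4, 5, 6, 7, 8], T = [9, 10, 11]

Max-flow min-cut theorem verified: both equal 15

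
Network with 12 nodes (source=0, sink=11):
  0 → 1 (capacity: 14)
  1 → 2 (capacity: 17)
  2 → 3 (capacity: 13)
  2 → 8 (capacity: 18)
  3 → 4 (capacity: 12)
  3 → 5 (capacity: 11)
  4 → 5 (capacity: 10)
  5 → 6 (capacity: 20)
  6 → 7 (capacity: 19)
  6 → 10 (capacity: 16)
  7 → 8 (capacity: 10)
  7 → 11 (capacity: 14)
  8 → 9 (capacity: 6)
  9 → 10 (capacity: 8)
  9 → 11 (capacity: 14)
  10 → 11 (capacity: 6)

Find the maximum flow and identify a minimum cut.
Max flow = 14, Min cut edges: (0,1)

Maximum flow: 14
Minimum cut: (0,1)
Partition: S = [0], T = [1, 2, 3, 4, 5, 6, 7, 8, 9, 10, 11]

Max-flow min-cut theorem verified: both equal 14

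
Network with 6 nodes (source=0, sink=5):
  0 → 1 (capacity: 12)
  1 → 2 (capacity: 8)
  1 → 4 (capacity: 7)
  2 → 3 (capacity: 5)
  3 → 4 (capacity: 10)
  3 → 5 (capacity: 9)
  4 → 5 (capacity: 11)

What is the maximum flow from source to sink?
Maximum flow = 12

Max flow: 12

Flow assignment:
  0 → 1: 12/12
  1 → 2: 5/8
  1 → 4: 7/7
  2 → 3: 5/5
  3 → 5: 5/9
  4 → 5: 7/11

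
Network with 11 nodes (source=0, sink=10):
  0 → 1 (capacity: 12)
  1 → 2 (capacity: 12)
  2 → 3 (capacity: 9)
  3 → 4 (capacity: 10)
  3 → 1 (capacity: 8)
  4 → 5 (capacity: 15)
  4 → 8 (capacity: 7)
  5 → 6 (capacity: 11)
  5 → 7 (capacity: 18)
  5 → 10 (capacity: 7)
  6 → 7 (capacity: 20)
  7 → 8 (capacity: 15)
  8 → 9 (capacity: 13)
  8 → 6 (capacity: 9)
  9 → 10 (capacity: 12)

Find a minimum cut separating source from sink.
Min cut value = 9, edges: (2,3)

Min cut value: 9
Partition: S = [0, 1, 2], T = [3, 4, 5, 6, 7, 8, 9, 10]
Cut edges: (2,3)

By max-flow min-cut theorem, max flow = min cut = 9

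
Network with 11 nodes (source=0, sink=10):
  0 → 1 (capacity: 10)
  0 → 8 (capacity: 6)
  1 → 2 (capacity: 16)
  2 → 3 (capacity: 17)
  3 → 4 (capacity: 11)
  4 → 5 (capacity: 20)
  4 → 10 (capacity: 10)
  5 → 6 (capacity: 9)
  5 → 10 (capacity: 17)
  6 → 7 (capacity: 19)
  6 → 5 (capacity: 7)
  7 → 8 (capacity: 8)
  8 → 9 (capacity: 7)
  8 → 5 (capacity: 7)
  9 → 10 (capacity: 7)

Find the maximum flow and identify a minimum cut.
Max flow = 16, Min cut edges: (0,1), (0,8)

Maximum flow: 16
Minimum cut: (0,1), (0,8)
Partition: S = [0], T = [1, 2, 3, 4, 5, 6, 7, 8, 9, 10]

Max-flow min-cut theorem verified: both equal 16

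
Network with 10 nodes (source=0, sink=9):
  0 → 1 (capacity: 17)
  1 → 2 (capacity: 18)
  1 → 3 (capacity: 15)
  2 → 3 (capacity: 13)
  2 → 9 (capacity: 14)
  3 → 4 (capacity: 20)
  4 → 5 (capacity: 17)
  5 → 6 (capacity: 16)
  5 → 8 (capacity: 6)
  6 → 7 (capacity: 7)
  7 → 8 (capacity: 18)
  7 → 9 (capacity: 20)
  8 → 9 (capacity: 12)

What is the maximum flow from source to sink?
Maximum flow = 17

Max flow: 17

Flow assignment:
  0 → 1: 17/17
  1 → 2: 14/18
  1 → 3: 3/15
  2 → 9: 14/14
  3 → 4: 3/20
  4 → 5: 3/17
  5 → 8: 3/6
  8 → 9: 3/12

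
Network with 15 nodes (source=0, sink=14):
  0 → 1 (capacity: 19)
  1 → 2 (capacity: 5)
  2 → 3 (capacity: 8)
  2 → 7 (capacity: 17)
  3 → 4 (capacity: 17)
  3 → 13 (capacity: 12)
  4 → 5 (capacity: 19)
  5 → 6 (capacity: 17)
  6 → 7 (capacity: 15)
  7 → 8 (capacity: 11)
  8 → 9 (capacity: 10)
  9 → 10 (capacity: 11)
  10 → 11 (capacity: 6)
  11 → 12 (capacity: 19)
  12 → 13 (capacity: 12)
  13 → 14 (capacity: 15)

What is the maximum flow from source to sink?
Maximum flow = 5

Max flow: 5

Flow assignment:
  0 → 1: 5/19
  1 → 2: 5/5
  2 → 3: 5/8
  3 → 13: 5/12
  13 → 14: 5/15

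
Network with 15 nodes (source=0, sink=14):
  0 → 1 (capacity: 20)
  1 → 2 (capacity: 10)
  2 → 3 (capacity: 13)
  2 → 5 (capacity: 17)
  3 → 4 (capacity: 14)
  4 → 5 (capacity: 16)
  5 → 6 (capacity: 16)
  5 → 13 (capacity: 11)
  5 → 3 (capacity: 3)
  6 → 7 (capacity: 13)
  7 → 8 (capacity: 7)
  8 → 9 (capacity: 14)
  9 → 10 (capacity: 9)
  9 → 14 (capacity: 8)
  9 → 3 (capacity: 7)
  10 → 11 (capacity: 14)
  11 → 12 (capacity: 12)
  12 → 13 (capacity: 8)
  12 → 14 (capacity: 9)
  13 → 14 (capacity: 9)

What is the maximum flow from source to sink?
Maximum flow = 10

Max flow: 10

Flow assignment:
  0 → 1: 10/20
  1 → 2: 10/10
  2 → 5: 10/17
  5 → 6: 1/16
  5 → 13: 9/11
  6 → 7: 1/13
  7 → 8: 1/7
  8 → 9: 1/14
  9 → 14: 1/8
  13 → 14: 9/9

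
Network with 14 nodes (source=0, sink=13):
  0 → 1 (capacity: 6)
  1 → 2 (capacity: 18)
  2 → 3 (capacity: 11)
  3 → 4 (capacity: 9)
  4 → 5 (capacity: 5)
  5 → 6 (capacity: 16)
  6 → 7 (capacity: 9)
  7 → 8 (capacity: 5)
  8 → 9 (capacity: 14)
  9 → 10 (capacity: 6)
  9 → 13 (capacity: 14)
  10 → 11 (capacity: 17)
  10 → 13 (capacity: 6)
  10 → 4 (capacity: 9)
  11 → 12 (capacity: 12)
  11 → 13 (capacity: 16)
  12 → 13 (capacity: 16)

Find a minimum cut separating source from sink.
Min cut value = 5, edges: (7,8)

Min cut value: 5
Partition: S = [0, 1, 2, 3, 4, 5, 6, 7], T = [8, 9, 10, 11, 12, 13]
Cut edges: (7,8)

By max-flow min-cut theorem, max flow = min cut = 5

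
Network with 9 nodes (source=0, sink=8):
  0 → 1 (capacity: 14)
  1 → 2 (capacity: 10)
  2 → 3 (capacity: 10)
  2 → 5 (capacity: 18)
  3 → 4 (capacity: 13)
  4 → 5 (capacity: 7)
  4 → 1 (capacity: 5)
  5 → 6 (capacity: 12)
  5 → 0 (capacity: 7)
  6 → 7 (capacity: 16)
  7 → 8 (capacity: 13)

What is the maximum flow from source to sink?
Maximum flow = 10

Max flow: 10

Flow assignment:
  0 → 1: 10/14
  1 → 2: 10/10
  2 → 5: 10/18
  5 → 6: 10/12
  6 → 7: 10/16
  7 → 8: 10/13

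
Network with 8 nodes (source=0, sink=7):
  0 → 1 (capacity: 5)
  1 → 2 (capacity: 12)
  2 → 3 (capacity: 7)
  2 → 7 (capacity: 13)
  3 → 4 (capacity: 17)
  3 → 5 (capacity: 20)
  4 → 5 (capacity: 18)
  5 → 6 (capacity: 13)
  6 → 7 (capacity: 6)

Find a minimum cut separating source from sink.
Min cut value = 5, edges: (0,1)

Min cut value: 5
Partition: S = [0], T = [1, 2, 3, 4, 5, 6, 7]
Cut edges: (0,1)

By max-flow min-cut theorem, max flow = min cut = 5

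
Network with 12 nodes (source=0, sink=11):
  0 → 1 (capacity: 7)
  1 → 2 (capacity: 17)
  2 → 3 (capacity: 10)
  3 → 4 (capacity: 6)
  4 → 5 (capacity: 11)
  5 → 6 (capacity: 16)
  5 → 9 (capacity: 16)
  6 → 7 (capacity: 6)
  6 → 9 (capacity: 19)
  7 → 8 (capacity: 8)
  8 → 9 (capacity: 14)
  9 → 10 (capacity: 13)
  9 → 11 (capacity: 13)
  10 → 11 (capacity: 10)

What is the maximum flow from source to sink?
Maximum flow = 6

Max flow: 6

Flow assignment:
  0 → 1: 6/7
  1 → 2: 6/17
  2 → 3: 6/10
  3 → 4: 6/6
  4 → 5: 6/11
  5 → 9: 6/16
  9 → 11: 6/13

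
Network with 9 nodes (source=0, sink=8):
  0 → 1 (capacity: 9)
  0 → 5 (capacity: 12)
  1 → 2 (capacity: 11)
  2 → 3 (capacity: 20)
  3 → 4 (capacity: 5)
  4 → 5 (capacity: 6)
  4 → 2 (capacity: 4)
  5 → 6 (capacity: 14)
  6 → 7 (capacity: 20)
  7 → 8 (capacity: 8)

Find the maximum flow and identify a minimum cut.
Max flow = 8, Min cut edges: (7,8)

Maximum flow: 8
Minimum cut: (7,8)
Partition: S = [0, 1, 2, 3, 4, 5, 6, 7], T = [8]

Max-flow min-cut theorem verified: both equal 8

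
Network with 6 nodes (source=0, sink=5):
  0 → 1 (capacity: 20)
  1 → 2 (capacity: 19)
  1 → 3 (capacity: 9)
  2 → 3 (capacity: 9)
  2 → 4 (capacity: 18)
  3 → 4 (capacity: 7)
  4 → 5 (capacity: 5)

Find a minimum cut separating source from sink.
Min cut value = 5, edges: (4,5)

Min cut value: 5
Partition: S = [0, 1, 2, 3, 4], T = [5]
Cut edges: (4,5)

By max-flow min-cut theorem, max flow = min cut = 5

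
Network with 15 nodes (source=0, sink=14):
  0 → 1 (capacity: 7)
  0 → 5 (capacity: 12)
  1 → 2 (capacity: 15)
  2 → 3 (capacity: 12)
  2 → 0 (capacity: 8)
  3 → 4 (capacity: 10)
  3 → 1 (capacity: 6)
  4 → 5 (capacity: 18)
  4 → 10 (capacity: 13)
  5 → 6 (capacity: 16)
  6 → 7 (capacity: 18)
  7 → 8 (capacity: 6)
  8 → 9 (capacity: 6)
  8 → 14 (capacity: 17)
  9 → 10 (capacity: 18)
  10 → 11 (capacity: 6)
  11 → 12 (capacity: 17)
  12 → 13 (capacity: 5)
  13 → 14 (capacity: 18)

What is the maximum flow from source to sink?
Maximum flow = 11

Max flow: 11

Flow assignment:
  0 → 1: 7/7
  0 → 5: 4/12
  1 → 2: 7/15
  2 → 3: 7/12
  3 → 4: 7/10
  4 → 5: 2/18
  4 → 10: 5/13
  5 → 6: 6/16
  6 → 7: 6/18
  7 → 8: 6/6
  8 → 14: 6/17
  10 → 11: 5/6
  11 → 12: 5/17
  12 → 13: 5/5
  13 → 14: 5/18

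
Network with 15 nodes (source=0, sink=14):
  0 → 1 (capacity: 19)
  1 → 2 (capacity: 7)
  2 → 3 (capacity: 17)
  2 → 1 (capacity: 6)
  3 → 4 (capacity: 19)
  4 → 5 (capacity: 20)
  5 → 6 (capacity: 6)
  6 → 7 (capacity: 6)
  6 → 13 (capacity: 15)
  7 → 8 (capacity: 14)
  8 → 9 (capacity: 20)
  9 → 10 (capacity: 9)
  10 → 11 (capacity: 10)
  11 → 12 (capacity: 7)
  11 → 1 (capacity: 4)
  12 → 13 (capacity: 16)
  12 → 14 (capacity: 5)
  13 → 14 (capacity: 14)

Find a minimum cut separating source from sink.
Min cut value = 6, edges: (5,6)

Min cut value: 6
Partition: S = [0, 1, 2, 3, 4, 5], T = [6, 7, 8, 9, 10, 11, 12, 13, 14]
Cut edges: (5,6)

By max-flow min-cut theorem, max flow = min cut = 6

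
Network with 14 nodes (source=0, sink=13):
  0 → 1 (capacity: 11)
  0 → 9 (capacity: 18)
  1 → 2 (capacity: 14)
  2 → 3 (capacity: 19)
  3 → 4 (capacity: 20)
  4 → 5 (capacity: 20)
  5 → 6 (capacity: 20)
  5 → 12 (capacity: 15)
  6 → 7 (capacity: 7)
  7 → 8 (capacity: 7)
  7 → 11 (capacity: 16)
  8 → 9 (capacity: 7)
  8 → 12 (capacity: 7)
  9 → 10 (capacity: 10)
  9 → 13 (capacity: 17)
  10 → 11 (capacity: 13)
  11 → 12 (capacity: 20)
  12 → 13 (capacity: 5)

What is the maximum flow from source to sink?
Maximum flow = 22

Max flow: 22

Flow assignment:
  0 → 1: 5/11
  0 → 9: 17/18
  1 → 2: 5/14
  2 → 3: 5/19
  3 → 4: 5/20
  4 → 5: 5/20
  5 → 12: 5/15
  9 → 13: 17/17
  12 → 13: 5/5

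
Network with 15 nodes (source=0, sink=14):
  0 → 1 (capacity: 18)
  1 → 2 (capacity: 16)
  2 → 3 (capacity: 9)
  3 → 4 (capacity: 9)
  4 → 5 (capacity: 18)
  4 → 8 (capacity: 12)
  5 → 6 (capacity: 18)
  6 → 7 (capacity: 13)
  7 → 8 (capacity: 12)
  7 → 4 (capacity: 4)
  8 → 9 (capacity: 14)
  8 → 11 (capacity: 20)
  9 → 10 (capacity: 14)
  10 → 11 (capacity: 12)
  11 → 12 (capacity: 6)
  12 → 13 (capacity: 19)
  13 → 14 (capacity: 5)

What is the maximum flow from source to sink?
Maximum flow = 5

Max flow: 5

Flow assignment:
  0 → 1: 5/18
  1 → 2: 5/16
  2 → 3: 5/9
  3 → 4: 5/9
  4 → 8: 5/12
  8 → 11: 5/20
  11 → 12: 5/6
  12 → 13: 5/19
  13 → 14: 5/5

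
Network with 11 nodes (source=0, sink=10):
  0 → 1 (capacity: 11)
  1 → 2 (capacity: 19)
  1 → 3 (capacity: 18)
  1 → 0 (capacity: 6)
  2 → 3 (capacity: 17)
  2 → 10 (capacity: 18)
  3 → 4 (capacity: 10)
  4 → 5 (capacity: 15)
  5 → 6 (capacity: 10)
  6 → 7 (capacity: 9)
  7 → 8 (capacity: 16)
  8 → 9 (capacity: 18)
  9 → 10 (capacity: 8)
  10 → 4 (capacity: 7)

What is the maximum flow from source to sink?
Maximum flow = 11

Max flow: 11

Flow assignment:
  0 → 1: 11/11
  1 → 2: 11/19
  2 → 10: 11/18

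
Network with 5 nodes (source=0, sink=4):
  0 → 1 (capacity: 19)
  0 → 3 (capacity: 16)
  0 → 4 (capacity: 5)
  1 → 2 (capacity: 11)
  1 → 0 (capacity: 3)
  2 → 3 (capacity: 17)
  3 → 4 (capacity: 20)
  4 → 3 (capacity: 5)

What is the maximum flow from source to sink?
Maximum flow = 25

Max flow: 25

Flow assignment:
  0 → 1: 11/19
  0 → 3: 9/16
  0 → 4: 5/5
  1 → 2: 11/11
  2 → 3: 11/17
  3 → 4: 20/20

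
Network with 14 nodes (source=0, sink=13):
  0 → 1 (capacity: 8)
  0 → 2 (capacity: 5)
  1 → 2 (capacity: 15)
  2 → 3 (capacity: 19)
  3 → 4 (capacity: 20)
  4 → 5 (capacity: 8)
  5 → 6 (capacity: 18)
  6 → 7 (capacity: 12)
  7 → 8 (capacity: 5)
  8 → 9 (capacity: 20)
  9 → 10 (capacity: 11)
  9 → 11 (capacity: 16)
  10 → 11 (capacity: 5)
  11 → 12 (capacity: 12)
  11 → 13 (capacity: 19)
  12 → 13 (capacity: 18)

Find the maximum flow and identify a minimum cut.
Max flow = 5, Min cut edges: (7,8)

Maximum flow: 5
Minimum cut: (7,8)
Partition: S = [0, 1, 2, 3, 4, 5, 6, 7], T = [8, 9, 10, 11, 12, 13]

Max-flow min-cut theorem verified: both equal 5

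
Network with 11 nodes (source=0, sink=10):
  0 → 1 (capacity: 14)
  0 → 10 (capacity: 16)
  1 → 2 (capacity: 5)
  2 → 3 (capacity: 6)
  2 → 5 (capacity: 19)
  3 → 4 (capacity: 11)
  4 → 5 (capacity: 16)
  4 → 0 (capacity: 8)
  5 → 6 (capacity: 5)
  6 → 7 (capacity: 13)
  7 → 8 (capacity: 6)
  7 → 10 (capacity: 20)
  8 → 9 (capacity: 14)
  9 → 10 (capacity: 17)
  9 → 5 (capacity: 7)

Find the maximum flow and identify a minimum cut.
Max flow = 21, Min cut edges: (0,10), (5,6)

Maximum flow: 21
Minimum cut: (0,10), (5,6)
Partition: S = [0, 1, 2, 3, 4, 5], T = [6, 7, 8, 9, 10]

Max-flow min-cut theorem verified: both equal 21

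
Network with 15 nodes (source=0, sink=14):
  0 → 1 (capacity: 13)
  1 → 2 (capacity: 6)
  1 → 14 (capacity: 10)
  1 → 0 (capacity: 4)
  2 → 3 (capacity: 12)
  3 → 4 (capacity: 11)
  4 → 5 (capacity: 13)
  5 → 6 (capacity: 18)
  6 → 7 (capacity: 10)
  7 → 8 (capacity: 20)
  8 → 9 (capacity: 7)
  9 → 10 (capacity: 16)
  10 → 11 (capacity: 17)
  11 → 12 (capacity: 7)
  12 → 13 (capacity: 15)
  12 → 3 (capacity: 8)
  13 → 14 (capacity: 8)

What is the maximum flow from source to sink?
Maximum flow = 13

Max flow: 13

Flow assignment:
  0 → 1: 13/13
  1 → 2: 3/6
  1 → 14: 10/10
  2 → 3: 3/12
  3 → 4: 3/11
  4 → 5: 3/13
  5 → 6: 3/18
  6 → 7: 3/10
  7 → 8: 3/20
  8 → 9: 3/7
  9 → 10: 3/16
  10 → 11: 3/17
  11 → 12: 3/7
  12 → 13: 3/15
  13 → 14: 3/8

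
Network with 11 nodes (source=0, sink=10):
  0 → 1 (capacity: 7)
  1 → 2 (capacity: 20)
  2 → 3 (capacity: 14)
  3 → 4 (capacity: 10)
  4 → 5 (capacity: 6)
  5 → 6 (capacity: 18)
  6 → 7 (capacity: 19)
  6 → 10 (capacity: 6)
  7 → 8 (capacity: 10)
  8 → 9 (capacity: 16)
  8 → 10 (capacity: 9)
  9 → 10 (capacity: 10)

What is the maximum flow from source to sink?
Maximum flow = 6

Max flow: 6

Flow assignment:
  0 → 1: 6/7
  1 → 2: 6/20
  2 → 3: 6/14
  3 → 4: 6/10
  4 → 5: 6/6
  5 → 6: 6/18
  6 → 10: 6/6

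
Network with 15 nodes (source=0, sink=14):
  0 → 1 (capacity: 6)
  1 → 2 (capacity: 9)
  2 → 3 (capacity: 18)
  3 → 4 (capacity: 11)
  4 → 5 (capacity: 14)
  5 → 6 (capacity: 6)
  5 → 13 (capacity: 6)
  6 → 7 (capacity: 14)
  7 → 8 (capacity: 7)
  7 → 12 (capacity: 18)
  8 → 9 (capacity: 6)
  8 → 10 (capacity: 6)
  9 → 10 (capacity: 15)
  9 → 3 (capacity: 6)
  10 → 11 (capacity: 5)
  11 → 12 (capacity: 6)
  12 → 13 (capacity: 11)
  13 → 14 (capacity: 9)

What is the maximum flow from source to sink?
Maximum flow = 6

Max flow: 6

Flow assignment:
  0 → 1: 6/6
  1 → 2: 6/9
  2 → 3: 6/18
  3 → 4: 6/11
  4 → 5: 6/14
  5 → 13: 6/6
  13 → 14: 6/9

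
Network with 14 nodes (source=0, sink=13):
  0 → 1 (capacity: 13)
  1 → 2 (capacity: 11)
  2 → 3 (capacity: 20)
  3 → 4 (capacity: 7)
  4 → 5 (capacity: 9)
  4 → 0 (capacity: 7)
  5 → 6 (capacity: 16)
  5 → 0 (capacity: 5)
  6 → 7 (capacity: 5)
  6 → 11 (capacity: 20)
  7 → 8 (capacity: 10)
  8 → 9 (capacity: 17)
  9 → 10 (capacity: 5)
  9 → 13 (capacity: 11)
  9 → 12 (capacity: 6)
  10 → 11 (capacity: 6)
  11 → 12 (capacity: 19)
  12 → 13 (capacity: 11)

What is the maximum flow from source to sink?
Maximum flow = 7

Max flow: 7

Flow assignment:
  0 → 1: 7/13
  1 → 2: 7/11
  2 → 3: 7/20
  3 → 4: 7/7
  4 → 5: 7/9
  5 → 6: 7/16
  6 → 11: 7/20
  11 → 12: 7/19
  12 → 13: 7/11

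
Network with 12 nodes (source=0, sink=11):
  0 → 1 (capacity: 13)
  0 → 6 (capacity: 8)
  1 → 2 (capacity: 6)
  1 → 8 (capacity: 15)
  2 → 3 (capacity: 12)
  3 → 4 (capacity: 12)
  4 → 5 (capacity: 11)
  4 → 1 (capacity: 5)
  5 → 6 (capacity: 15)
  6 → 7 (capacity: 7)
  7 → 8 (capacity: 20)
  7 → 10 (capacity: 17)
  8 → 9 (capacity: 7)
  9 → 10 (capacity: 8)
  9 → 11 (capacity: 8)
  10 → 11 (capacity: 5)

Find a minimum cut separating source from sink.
Min cut value = 12, edges: (8,9), (10,11)

Min cut value: 12
Partition: S = [0, 1, 2, 3, 4, 5, 6, 7, 8, 10], T = [9, 11]
Cut edges: (8,9), (10,11)

By max-flow min-cut theorem, max flow = min cut = 12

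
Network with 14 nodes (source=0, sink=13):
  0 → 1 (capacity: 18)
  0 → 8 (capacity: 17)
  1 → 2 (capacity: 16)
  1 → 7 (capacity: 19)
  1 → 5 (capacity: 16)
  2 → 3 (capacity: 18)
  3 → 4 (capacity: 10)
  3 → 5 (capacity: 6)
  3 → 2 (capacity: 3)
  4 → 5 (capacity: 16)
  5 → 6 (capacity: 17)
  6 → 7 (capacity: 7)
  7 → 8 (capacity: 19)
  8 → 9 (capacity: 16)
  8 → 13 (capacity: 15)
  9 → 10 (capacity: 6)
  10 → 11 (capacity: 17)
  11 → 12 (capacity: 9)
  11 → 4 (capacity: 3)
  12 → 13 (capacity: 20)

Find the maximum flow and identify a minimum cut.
Max flow = 21, Min cut edges: (8,13), (9,10)

Maximum flow: 21
Minimum cut: (8,13), (9,10)
Partition: S = [0, 1, 2, 3, 4, 5, 6, 7, 8, 9], T = [10, 11, 12, 13]

Max-flow min-cut theorem verified: both equal 21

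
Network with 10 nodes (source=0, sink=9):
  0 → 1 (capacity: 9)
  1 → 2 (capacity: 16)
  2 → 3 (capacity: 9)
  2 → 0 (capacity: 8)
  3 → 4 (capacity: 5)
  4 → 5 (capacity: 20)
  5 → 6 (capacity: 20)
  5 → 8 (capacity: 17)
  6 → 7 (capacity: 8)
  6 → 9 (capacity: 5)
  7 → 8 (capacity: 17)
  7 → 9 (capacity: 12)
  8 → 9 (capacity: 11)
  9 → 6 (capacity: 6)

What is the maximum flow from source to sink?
Maximum flow = 5

Max flow: 5

Flow assignment:
  0 → 1: 9/9
  1 → 2: 9/16
  2 → 3: 5/9
  2 → 0: 4/8
  3 → 4: 5/5
  4 → 5: 5/20
  5 → 6: 5/20
  6 → 9: 5/5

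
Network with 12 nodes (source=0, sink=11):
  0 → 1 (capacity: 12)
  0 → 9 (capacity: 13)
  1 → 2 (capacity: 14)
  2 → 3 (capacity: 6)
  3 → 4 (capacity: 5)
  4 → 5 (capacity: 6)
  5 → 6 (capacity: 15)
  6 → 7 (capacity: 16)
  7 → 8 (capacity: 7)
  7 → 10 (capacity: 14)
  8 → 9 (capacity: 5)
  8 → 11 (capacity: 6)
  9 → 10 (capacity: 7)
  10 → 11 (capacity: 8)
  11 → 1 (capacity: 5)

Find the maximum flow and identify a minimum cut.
Max flow = 12, Min cut edges: (3,4), (9,10)

Maximum flow: 12
Minimum cut: (3,4), (9,10)
Partition: S = [0, 1, 2, 3, 9], T = [4, 5, 6, 7, 8, 10, 11]

Max-flow min-cut theorem verified: both equal 12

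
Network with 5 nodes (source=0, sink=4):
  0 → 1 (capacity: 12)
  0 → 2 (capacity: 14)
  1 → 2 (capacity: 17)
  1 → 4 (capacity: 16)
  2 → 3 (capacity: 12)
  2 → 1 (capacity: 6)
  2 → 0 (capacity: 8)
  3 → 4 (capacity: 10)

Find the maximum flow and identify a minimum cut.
Max flow = 26, Min cut edges: (1,4), (3,4)

Maximum flow: 26
Minimum cut: (1,4), (3,4)
Partition: S = [0, 1, 2, 3], T = [4]

Max-flow min-cut theorem verified: both equal 26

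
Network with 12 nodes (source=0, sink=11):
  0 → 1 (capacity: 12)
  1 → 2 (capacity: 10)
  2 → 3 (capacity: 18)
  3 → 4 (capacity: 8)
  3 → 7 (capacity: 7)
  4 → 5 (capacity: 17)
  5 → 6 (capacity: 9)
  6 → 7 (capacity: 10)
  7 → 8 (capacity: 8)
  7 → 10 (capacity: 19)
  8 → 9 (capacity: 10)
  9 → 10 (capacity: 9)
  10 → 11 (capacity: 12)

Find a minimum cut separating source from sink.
Min cut value = 10, edges: (1,2)

Min cut value: 10
Partition: S = [0, 1], T = [2, 3, 4, 5, 6, 7, 8, 9, 10, 11]
Cut edges: (1,2)

By max-flow min-cut theorem, max flow = min cut = 10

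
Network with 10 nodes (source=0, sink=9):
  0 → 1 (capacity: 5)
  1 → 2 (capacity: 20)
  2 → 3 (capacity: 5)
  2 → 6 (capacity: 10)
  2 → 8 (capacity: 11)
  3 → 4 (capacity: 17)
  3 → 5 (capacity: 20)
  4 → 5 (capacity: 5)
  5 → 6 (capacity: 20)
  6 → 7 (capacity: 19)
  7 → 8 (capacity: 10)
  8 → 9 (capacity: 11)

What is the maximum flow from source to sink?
Maximum flow = 5

Max flow: 5

Flow assignment:
  0 → 1: 5/5
  1 → 2: 5/20
  2 → 8: 5/11
  8 → 9: 5/11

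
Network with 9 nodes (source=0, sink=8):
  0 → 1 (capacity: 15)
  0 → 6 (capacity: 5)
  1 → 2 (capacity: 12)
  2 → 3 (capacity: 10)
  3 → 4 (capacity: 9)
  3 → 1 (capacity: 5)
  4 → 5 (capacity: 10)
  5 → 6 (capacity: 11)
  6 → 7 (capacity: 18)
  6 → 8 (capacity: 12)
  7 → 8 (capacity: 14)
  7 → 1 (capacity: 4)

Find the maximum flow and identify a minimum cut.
Max flow = 14, Min cut edges: (0,6), (3,4)

Maximum flow: 14
Minimum cut: (0,6), (3,4)
Partition: S = [0, 1, 2, 3], T = [4, 5, 6, 7, 8]

Max-flow min-cut theorem verified: both equal 14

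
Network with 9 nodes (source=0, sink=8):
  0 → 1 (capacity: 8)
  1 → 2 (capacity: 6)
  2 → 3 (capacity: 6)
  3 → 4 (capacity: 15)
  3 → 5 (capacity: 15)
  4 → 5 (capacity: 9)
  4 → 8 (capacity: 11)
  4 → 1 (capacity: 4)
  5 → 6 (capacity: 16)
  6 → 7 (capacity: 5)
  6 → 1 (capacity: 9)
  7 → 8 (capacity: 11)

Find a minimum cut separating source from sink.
Min cut value = 6, edges: (2,3)

Min cut value: 6
Partition: S = [0, 1, 2], T = [3, 4, 5, 6, 7, 8]
Cut edges: (2,3)

By max-flow min-cut theorem, max flow = min cut = 6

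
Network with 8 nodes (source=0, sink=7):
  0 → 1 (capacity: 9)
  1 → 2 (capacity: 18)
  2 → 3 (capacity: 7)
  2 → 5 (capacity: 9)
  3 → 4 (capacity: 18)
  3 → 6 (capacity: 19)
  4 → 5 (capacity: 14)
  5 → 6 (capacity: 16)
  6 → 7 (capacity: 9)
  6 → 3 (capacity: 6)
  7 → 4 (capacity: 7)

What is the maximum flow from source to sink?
Maximum flow = 9

Max flow: 9

Flow assignment:
  0 → 1: 9/9
  1 → 2: 9/18
  2 → 3: 7/7
  2 → 5: 2/9
  3 → 6: 7/19
  5 → 6: 2/16
  6 → 7: 9/9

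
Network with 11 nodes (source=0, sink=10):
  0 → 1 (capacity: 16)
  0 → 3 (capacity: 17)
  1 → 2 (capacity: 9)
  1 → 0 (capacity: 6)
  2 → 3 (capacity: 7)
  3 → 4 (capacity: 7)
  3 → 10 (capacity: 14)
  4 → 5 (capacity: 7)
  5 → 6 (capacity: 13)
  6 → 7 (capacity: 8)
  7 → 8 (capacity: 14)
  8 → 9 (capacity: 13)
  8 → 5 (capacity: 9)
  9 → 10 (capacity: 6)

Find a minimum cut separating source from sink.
Min cut value = 20, edges: (3,10), (9,10)

Min cut value: 20
Partition: S = [0, 1, 2, 3, 4, 5, 6, 7, 8, 9], T = [10]
Cut edges: (3,10), (9,10)

By max-flow min-cut theorem, max flow = min cut = 20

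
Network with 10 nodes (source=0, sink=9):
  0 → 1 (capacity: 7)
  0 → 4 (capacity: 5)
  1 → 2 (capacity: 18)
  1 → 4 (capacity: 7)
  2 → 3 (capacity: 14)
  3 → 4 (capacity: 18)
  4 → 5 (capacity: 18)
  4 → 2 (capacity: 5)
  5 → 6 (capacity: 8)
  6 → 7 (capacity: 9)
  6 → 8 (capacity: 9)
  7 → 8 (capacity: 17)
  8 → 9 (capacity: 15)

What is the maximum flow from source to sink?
Maximum flow = 8

Max flow: 8

Flow assignment:
  0 → 1: 7/7
  0 → 4: 1/5
  1 → 4: 7/7
  4 → 5: 8/18
  5 → 6: 8/8
  6 → 8: 8/9
  8 → 9: 8/15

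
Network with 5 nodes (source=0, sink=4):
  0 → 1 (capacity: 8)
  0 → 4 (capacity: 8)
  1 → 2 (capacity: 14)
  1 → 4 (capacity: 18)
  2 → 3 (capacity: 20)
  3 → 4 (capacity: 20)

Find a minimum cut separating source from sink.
Min cut value = 16, edges: (0,1), (0,4)

Min cut value: 16
Partition: S = [0], T = [1, 2, 3, 4]
Cut edges: (0,1), (0,4)

By max-flow min-cut theorem, max flow = min cut = 16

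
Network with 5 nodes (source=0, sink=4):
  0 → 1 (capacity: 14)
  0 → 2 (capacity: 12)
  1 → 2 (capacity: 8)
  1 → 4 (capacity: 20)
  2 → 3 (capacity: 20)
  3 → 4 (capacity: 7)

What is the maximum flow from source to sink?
Maximum flow = 21

Max flow: 21

Flow assignment:
  0 → 1: 14/14
  0 → 2: 7/12
  1 → 4: 14/20
  2 → 3: 7/20
  3 → 4: 7/7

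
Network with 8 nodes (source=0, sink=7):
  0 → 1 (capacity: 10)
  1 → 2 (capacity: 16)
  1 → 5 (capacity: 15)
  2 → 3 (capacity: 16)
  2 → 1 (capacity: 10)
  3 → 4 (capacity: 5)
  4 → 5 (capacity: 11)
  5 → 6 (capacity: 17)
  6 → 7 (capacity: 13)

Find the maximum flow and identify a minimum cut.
Max flow = 10, Min cut edges: (0,1)

Maximum flow: 10
Minimum cut: (0,1)
Partition: S = [0], T = [1, 2, 3, 4, 5, 6, 7]

Max-flow min-cut theorem verified: both equal 10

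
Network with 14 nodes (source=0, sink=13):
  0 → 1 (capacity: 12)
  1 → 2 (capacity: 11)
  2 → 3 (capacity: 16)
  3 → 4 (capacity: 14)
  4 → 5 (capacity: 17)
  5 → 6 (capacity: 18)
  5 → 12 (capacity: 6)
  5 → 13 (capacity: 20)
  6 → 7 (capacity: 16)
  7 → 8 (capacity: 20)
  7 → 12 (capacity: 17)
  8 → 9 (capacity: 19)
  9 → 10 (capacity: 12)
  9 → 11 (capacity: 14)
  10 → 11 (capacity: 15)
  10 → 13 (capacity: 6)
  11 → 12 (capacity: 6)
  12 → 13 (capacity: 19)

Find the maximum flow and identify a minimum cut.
Max flow = 11, Min cut edges: (1,2)

Maximum flow: 11
Minimum cut: (1,2)
Partition: S = [0, 1], T = [2, 3, 4, 5, 6, 7, 8, 9, 10, 11, 12, 13]

Max-flow min-cut theorem verified: both equal 11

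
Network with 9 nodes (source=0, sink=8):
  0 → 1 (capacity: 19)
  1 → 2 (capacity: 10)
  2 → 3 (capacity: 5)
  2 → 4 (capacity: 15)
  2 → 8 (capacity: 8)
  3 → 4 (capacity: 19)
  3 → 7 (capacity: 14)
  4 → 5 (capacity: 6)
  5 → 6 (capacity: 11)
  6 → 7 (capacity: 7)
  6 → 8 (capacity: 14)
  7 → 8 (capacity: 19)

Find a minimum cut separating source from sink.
Min cut value = 10, edges: (1,2)

Min cut value: 10
Partition: S = [0, 1], T = [2, 3, 4, 5, 6, 7, 8]
Cut edges: (1,2)

By max-flow min-cut theorem, max flow = min cut = 10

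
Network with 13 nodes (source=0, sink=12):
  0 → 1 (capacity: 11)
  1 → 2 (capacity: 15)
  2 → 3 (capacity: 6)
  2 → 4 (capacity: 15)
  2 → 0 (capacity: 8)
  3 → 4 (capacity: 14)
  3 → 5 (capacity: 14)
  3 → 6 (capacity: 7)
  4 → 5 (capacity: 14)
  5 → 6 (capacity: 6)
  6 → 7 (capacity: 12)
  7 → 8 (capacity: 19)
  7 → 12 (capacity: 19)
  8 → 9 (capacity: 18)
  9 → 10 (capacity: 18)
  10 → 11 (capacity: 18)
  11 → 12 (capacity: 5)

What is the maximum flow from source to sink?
Maximum flow = 11

Max flow: 11

Flow assignment:
  0 → 1: 11/11
  1 → 2: 11/15
  2 → 3: 6/6
  2 → 4: 5/15
  3 → 6: 6/7
  4 → 5: 5/14
  5 → 6: 5/6
  6 → 7: 11/12
  7 → 12: 11/19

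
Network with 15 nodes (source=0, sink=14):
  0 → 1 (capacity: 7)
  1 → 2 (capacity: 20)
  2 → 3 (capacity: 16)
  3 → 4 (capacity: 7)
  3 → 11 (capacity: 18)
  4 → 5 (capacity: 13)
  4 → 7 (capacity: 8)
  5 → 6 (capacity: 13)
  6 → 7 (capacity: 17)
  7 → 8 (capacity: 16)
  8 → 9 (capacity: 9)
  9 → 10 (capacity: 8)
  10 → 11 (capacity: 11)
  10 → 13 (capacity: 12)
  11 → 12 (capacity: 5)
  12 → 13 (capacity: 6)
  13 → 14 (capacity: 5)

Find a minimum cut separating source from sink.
Min cut value = 5, edges: (13,14)

Min cut value: 5
Partition: S = [0, 1, 2, 3, 4, 5, 6, 7, 8, 9, 10, 11, 12, 13], T = [14]
Cut edges: (13,14)

By max-flow min-cut theorem, max flow = min cut = 5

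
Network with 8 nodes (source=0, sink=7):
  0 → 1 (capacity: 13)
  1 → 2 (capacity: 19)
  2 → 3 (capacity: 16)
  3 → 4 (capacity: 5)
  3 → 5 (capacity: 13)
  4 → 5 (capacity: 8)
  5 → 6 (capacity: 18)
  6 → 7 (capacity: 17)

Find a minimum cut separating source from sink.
Min cut value = 13, edges: (0,1)

Min cut value: 13
Partition: S = [0], T = [1, 2, 3, 4, 5, 6, 7]
Cut edges: (0,1)

By max-flow min-cut theorem, max flow = min cut = 13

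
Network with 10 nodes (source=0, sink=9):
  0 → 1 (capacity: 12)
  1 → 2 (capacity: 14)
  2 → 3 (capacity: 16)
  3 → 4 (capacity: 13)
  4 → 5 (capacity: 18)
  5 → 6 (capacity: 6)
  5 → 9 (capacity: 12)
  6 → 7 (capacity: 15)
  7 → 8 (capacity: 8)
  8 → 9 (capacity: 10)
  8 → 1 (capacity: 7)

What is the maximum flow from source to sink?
Maximum flow = 12

Max flow: 12

Flow assignment:
  0 → 1: 12/12
  1 → 2: 12/14
  2 → 3: 12/16
  3 → 4: 12/13
  4 → 5: 12/18
  5 → 9: 12/12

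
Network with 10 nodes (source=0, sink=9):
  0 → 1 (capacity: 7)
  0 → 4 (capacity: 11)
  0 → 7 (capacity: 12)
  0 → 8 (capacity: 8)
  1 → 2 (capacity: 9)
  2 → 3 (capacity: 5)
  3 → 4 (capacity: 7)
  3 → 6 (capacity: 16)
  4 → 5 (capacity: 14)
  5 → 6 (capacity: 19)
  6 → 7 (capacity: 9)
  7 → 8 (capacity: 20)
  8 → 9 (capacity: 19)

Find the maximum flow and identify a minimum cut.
Max flow = 19, Min cut edges: (8,9)

Maximum flow: 19
Minimum cut: (8,9)
Partition: S = [0, 1, 2, 3, 4, 5, 6, 7, 8], T = [9]

Max-flow min-cut theorem verified: both equal 19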